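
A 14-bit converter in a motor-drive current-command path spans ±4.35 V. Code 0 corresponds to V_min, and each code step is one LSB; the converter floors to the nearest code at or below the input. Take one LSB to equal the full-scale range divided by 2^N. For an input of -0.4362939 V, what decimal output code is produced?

Span: 4.35 V − (-4.35 V) = 8.7 V. LSB = 8.7 V / 2^14 ≈ 0.5310 mV.
code = ⌊(V_in − V_min)/LSB⌋ = ⌊(V_in − V_min) × 2^14 / range⌋
     = ⌊(-0.4362939 − (-4.35)) × 16384 / 8.7⌋ = ⌊3.9137061 × 16384/8.7⌋
     = ⌊7370.363⌋ = 7370.

7370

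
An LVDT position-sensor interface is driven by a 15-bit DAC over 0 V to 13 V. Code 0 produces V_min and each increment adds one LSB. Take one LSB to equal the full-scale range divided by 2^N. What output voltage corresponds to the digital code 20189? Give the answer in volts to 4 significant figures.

Range is 13 V. LSB = 13 V / 2^15.
V_out = 0 + 20189 × (13/32768) V
      = 0 + 8.00955 = 8.00955 V.

8.010 V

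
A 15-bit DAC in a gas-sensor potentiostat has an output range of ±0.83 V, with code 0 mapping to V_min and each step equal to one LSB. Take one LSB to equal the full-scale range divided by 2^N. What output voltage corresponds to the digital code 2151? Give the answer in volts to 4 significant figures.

-0.7210 V

Span: 0.83 V − (-0.83 V) = 1.66 V. LSB = 1.66 V / 2^15.
Output = V_min + (2151/32768) × range = -0.83 + 0.0656433 × 1.66 V
      = -0.83 + 0.108968 = -0.721032 V.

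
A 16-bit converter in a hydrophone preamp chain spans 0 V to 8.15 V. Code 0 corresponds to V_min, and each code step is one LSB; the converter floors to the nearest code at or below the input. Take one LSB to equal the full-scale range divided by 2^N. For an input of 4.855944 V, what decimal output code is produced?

Range is 8.15 V. LSB = 8.15 V / 2^16 ≈ 124.4 µV.
(V_in − V_min) × 2^16/range = (4.855944 − (0)) × 65536/8.15 = 39047.748.
Floor → code = 39047.

39047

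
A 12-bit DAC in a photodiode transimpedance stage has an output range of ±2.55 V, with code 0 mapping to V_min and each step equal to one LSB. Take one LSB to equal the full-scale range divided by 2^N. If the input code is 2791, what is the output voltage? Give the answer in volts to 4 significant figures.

Full-scale range = 2.55 V − (-2.55 V) = 5.1 V. LSB = 5.1 V / 2^12.
Output = V_min + (2791/4096) × range = -2.55 + 0.681396 × 5.1 V
      = -2.55 V + 3.47512 V = 0.925122 V.

0.9251 V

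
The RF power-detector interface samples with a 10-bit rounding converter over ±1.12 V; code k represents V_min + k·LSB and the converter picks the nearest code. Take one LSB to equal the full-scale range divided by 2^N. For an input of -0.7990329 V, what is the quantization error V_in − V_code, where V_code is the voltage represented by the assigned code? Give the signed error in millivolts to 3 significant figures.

Full-scale range = 1.12 V − (-1.12 V) = 2.24 V. LSB = 2.24 V / 2^10 ≈ 2.188 mV.
(-0.7990329 − (-1.12)) / LSB = 0.3209671 × 1024/2.24 = 146.7278. Nearest integer: k = 147.
V_code = -1.12 + (147/1024) × 2.24 = -0.7984375000 V.
Error = V_in − V_code = -0.7990329 − (-0.7984375000) = −0.595 mV.

−0.595 mV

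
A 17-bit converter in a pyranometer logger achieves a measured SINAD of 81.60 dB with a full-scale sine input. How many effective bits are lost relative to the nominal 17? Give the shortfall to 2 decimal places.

ENOB = (SINAD − 1.76)/6.02 = (81.60 − 1.76)/6.02 = 13.2625 bits.
Shortfall = 17 − 13.2625 = 3.7375 bits.

3.74 bits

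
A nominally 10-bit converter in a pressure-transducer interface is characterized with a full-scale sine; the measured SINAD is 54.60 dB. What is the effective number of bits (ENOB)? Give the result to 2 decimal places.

ENOB = (54.60 − 1.76)/6.02 = 8.7774 bits.

8.78 bits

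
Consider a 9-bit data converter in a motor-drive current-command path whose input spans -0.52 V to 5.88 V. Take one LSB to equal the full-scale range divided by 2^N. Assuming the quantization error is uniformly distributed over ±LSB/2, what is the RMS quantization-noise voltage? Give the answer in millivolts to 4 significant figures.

The full-scale span is 5.88 − (-0.52) = 6.4 V.
One LSB is 6.4 V / 512 = 12.5000 mV.
σ_q = LSB/√12 = 12.5000 mV/3.4641 = 3.608 mV.

3.608 mV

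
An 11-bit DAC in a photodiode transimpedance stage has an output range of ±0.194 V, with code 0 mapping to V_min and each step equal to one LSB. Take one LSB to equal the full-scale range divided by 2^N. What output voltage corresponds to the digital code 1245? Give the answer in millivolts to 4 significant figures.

Span: 0.194 V − (-0.194 V) = 0.388 V. LSB = 0.388 V / 2^11.
V_out = -0.194 + 1245 × (0.388/2048) V
      = -0.194 + 0.235869 = 0.0418691 V.

41.87 mV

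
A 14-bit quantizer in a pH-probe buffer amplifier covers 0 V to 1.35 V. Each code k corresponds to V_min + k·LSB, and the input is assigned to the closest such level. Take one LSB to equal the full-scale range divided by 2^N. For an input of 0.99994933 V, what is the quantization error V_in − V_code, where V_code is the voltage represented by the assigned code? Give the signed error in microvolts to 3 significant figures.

−26.3 µV

Span = 1.35 V. LSB = 1.35 V / 2^14 ≈ 82.40 µV.
Position in LSBs: (0.99994933 − (0)) × 16384/1.35 = 12135.6814; rounding gives k = 12136.
V_code = 0 + (12136/16384) × 1.35 = 0.99997558594 V.
e = 0.99994933 − (0.99997558594) = −26.3 µV.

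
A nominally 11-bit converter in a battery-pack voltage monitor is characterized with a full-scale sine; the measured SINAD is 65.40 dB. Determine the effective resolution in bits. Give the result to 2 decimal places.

10.57 bits

Inverting SNR = 6.02 N + 1.76: N_eff = (65.40 − 1.76)/6.02 = 10.5714.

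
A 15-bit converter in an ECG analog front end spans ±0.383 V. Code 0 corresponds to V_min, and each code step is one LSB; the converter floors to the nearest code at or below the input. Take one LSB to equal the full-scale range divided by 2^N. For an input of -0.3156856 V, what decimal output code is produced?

2879

The full-scale span is 0.383 − (-0.383) = 0.766 V. LSB = 0.766 V / 2^15 ≈ 23.38 µV.
code = ⌊(V_in − V_min)/LSB⌋ = ⌊(V_in − V_min) × 2^15 / range⌋
     = ⌊(-0.3156856 − (-0.383)) × 32768 / 0.766⌋ = ⌊0.0673144 × 32768/0.766⌋
     = ⌊2879.580⌋ = 2879.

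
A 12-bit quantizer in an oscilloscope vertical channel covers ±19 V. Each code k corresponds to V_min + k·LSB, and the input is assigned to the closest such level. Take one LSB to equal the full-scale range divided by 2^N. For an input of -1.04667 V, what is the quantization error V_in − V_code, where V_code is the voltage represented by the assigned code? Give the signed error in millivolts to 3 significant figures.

Span: 19 V − (-19 V) = 38 V. LSB = 38 V / 2^12 ≈ 9.277 mV.
(V_in − V_min)/LSB = (-1.04667 − (-19)) × 4096/38 = 1935.1800 → nearest code k = 1935.
V_code = V_min + k × range/2^12 = -19 + 1935 × 38/4096 = -1.048339844 V.
V_in − V_code = -1.04667 − (-1.048339844) = +1.67 mV.

+1.67 mV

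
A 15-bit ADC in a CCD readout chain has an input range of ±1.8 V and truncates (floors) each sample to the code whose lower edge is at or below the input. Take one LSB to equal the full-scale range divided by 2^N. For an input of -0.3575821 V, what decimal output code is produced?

Range = 1.8 − (-1.8) = 3.6 V. LSB = 3.6 V / 2^15 ≈ 109.9 µV.
code = ⌊(V_in − V_min)/LSB⌋ = ⌊(V_in − V_min) × 2^15 / range⌋
     = ⌊(-0.3575821 − (-1.8)) × 32768 / 3.6⌋ = ⌊1.4424179 × 32768/3.6⌋
     = ⌊13129.208⌋ = 13129.

13129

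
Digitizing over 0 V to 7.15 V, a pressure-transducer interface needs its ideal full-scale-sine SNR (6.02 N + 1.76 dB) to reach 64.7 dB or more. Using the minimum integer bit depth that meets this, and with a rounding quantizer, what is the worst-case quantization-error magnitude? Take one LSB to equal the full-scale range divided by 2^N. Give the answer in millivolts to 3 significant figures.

Range is 7.15 V.
6.02 N + 1.76 ≥ 64.7 gives N ≥ 10.455, so the minimum integer is 11.
LSB = 7.15 V / 2^11 = 3.4912 mV.
Half an LSB is 1.75 mV.

1.75 mV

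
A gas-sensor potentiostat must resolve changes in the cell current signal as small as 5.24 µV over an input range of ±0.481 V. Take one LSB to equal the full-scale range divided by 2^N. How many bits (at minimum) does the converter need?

18 bits

Range = 0.481 − (-0.481) = 0.962 V.
Levels needed ≥ 0.962/5.24 µV = 183600. 2^18 = 262144 suffices, so N_min = 18.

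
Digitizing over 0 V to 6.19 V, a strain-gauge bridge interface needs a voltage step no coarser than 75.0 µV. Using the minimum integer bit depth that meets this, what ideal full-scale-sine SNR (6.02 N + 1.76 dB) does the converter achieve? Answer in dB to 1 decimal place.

V_FS = 6.19 V.
Levels needed ≥ 6.19/75.0 µV = 82530. 2^17 = 131072 suffices, so N_min = 17.
6.02(17) + 1.76 = 104.10 dB.

104.1 dB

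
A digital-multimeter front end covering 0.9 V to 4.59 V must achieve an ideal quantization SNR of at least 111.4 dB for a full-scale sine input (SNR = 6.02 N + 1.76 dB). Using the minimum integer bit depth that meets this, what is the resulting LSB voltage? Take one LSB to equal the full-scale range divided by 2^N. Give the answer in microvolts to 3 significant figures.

7.04 µV

Full-scale range = 4.59 V − (0.9 V) = 3.69 V.
6.02 N + 1.76 ≥ 111.4 gives N ≥ 18.213, so the minimum integer is 19.
One LSB is 3.69 V / 524288 = 7.04 µV.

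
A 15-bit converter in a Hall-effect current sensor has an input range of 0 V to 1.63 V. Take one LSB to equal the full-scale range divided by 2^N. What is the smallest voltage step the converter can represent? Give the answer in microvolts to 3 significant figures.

49.7 µV

V_FS = 1.63 V.
There are 2^15 = 32768 steps.
Step size = 1.63/32768 V = 49.7 µV.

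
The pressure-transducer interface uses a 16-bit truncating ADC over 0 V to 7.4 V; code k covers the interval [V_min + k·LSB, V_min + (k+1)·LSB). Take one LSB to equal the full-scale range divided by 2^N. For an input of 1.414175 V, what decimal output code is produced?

12524

Full-scale range = 7.4 V. LSB = 7.4 V / 2^16 ≈ 112.9 µV.
code = ⌊(V_in − V_min)/LSB⌋ = ⌊(V_in − V_min) × 2^16 / range⌋
     = ⌊(1.414175 − (0)) × 65536 / 7.4⌋ = ⌊1.414175 × 65536/7.4⌋
     = ⌊12524.240⌋ = 12524.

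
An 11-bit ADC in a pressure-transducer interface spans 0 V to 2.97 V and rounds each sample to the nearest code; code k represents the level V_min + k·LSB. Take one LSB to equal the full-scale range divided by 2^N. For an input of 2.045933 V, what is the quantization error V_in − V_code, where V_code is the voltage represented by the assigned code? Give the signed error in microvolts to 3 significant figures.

−293 µV

Full-scale range = 2.97 V. LSB = 2.97 V / 2^11 ≈ 1.450 mV.
(V_in − V_min)/LSB = (2.045933 − (0)) × 2048/2.97 = 1410.7982 → nearest code k = 1411.
V_code = V_min + k × range/2^11 = 0 + 1411 × 2.97/2048 = 2.046225586 V.
e = 2.045933 − (2.046225586) = −293 µV.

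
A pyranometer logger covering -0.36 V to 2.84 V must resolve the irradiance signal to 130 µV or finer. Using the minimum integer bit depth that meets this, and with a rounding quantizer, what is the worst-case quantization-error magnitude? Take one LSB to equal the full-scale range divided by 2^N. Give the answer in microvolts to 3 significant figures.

The full-scale span is 2.84 − (-0.36) = 3.2 V.
Required number of levels: 3.2/130 µV = 24615; smallest N with 2^N ≥ that is 15.
LSB = 3.2 V / 2^15 = 97.656 µV.
Max error for round-to-nearest is LSB/2 = 48.8 µV.

48.8 µV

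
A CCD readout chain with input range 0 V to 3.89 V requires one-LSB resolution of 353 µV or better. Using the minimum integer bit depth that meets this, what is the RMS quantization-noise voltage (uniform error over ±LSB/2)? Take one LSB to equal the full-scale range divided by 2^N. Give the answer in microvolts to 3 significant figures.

V_FS = 3.89 V.
Required number of levels: 3.89/353 µV = 11020; smallest N with 2^N ≥ that is 14.
LSB = 3.89 V ÷ 2^14 = 3.89/16384 V = 237.43 µV.
V_rms = LSB/√12 = 68.5 µV.

68.5 µV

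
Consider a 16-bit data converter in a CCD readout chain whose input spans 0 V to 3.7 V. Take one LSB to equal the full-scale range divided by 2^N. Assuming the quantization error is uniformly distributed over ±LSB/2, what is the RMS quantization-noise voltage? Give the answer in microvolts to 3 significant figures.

16.3 µV

V_FS = 3.7 V.
Step size = 3.7/65536 V = 56.458 µV.
σ_q = LSB/√12 = 56.458 µV/3.4641 = 16.3 µV.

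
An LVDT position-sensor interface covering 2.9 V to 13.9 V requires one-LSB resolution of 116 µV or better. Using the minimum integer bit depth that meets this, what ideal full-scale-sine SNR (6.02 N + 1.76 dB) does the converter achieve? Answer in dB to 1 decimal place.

Full-scale range = 13.9 V − (2.9 V) = 11 V.
Levels needed ≥ 11/116 µV = 94830. 2^17 = 131072 suffices, so N_min = 17.
SNR = 6.02 × 17 + 1.76 = 104.10 dB.

104.1 dB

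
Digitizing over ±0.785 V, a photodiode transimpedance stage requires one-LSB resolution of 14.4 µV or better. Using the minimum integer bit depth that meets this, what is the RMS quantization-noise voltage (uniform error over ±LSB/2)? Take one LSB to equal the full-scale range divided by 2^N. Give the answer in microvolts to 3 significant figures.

3.46 µV

The full-scale span is 0.785 − (-0.785) = 1.57 V.
Required number of levels: 1.57/14.4 µV = 109030; smallest N with 2^N ≥ that is 17.
Step size = 1.57/131072 V = 11.978 µV.
V_rms = LSB/√12 = 3.46 µV.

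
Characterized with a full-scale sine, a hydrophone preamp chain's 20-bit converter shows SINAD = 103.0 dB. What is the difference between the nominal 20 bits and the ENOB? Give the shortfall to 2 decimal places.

Effective bits = (103.0 − 1.76)/6.02 = 16.8173.
Lost resolution: 20 − 16.8173 = 3.1827 bits.

3.18 bits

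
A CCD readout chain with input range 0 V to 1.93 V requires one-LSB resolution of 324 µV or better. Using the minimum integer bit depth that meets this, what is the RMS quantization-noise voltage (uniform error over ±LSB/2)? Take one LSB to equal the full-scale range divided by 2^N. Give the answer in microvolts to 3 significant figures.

V_FS = 1.93 V.
1.93 V / 324 µV = 5957. Since 2^12 = 4096 and 2^13 = 8192, N = 13.
Step size = 1.93/8192 V = 235.60 µV.
RMS noise = LSB/√12 = 68.0 µV.

68.0 µV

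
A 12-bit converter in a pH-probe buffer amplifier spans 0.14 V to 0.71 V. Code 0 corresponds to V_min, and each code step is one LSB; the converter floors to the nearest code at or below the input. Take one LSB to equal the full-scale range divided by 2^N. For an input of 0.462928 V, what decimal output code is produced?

Range = 0.71 − (0.14) = 0.57 V. LSB = 0.57 V / 2^12 ≈ 139.2 µV.
V_in − V_min = 0.462928 − (0.14) = 0.322928 V.
Divide by LSB: 0.322928 × 4096/0.57 = 2320.5493.
Truncating gives code 2320.

2320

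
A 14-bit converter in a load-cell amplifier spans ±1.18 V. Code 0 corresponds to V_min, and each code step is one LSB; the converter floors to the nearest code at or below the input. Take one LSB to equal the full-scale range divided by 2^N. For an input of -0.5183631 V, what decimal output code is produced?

4593

Full-scale range = 1.18 V − (-1.18 V) = 2.36 V. LSB = 2.36 V / 2^14 ≈ 144.0 µV.
V_in − V_min = -0.5183631 − (-1.18) = 0.6616369 V.
Divide by LSB: 0.6616369 × 16384/2.36 = 4593.3301.
Truncating gives code 4593.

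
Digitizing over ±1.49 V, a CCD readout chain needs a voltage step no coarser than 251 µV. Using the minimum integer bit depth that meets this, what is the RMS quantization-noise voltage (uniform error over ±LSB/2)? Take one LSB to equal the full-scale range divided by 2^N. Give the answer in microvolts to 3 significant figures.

Full-scale range = 1.49 V − (-1.49 V) = 2.98 V.
Required number of levels: 2.98/251 µV = 11873; smallest N with 2^N ≥ that is 14.
LSB = 2.98 V ÷ 2^14 = 2.98/16384 V = 181.88 µV.
σ_q = LSB/√12 = 181.88 µV/3.4641 = 52.5 µV.

52.5 µV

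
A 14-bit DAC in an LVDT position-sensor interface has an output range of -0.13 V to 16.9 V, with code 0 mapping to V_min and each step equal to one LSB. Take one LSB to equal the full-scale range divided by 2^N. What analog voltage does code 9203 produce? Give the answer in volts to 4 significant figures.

9.436 V

Range = 16.9 − (-0.13) = 17.03 V. LSB = 17.03 V / 2^14.
V_out = -0.13 + 9203 × (17.03/16384) V
      = -0.13 V + 9.56586 V = 9.43586 V.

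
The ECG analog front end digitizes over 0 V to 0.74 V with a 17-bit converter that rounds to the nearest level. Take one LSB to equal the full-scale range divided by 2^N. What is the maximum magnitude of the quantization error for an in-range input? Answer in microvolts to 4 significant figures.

2.823 µV

Span = 0.74 V.
LSB = 0.74 V / 2^17 = 5.64575 µV.
Worst-case error for round-to-nearest is half an LSB: 2.823 µV.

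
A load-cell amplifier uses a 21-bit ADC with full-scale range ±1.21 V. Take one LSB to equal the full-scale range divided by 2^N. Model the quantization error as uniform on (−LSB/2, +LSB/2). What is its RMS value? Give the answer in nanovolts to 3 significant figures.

Full-scale range = 1.21 V − (-1.21 V) = 2.42 V.
Step size = 2.42/2097152 V = 1.1539 µV.
V_rms = LSB/√12 = 1.1539 µV / √12 = 333 nV.

333 nV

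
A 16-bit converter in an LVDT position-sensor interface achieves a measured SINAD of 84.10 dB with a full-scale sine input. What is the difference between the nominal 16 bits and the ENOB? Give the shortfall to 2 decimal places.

2.32 bits

ENOB = (SINAD − 1.76)/6.02 = (84.10 − 1.76)/6.02 = 13.6777 bits.
16 − 13.6777 = 2.32 bits below nominal.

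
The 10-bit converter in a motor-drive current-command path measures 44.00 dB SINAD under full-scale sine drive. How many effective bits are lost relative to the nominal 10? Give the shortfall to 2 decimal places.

2.98 bits

N_eff = (44.00 − 1.76)/6.02 = 7.0166 bits.
Shortfall = 10 − 7.0166 = 2.9834 bits.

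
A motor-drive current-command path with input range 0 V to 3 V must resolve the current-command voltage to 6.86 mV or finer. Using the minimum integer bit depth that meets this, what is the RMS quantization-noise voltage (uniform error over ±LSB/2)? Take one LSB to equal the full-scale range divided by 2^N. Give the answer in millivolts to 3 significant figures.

V_FS = 3 V.
3 V / 6.86 mV = 437.3. Since 2^8 = 256 and 2^9 = 512, N = 9.
One LSB is 3 V / 512 = 5.8594 mV.
V_rms = LSB/√12 = 1.69 mV.

1.69 mV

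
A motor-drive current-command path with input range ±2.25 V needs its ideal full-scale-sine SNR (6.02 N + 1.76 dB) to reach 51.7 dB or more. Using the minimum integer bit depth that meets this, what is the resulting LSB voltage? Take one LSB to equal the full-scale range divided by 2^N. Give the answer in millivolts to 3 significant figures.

Span: 2.25 V − (-2.25 V) = 4.5 V.
Required N = ⌈(51.7 − 1.76)/6.02⌉ = ⌈8.296⌉ = 9.
LSB = 4.5 V / 2^9 = 8.79 mV.

8.79 mV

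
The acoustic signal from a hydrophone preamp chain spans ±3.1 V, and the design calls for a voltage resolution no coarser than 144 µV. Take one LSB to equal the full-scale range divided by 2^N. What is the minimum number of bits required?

Range = 3.1 − (-3.1) = 6.2 V.
6.2 V / 144 µV = 43060. Since 2^15 = 32768 and 2^16 = 65536, N = 16.

16 bits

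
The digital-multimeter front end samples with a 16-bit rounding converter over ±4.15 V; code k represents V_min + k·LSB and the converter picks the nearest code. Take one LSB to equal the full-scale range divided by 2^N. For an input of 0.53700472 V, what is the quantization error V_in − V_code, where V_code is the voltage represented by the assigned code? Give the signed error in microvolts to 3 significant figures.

Full-scale range = 4.15 V − (-4.15 V) = 8.3 V. LSB = 8.3 V / 2^16 ≈ 126.6 µV.
(0.53700472 − (-4.15)) / LSB = 4.68700472 × 65536/8.3 = 37008.1375. Nearest integer: k = 37008.
Reconstructed level: -4.15 + 37008 × 8.3/65536 V = 0.53698730469 V.
V_in − V_code = 0.53700472 − (0.53698730469) = +17.4 µV.

+17.4 µV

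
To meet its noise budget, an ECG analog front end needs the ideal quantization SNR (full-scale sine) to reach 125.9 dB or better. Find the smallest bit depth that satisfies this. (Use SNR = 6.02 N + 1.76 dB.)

21 bits

N ≥ (125.9 − 1.76)/6.02 = 20.621 → N_min = 21.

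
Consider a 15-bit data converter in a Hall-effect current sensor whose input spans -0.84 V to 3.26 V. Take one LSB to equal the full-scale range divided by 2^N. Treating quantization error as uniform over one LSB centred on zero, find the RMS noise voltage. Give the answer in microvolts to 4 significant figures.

36.12 µV

Full-scale range = 3.26 V − (-0.84 V) = 4.1 V.
One LSB is 4.1 V / 32768 = 125.122 µV.
V_rms = LSB/√12 = 125.122 µV / √12 = 36.12 µV.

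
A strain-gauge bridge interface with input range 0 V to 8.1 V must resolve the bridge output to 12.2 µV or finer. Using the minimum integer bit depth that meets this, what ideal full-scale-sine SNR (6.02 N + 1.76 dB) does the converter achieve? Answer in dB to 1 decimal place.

122.2 dB

Span = 8.1 V.
Need 2^N ≥ 8.1 V / 12.2 µV = 663900 → N_min = 20.
Ideal SNR at N = 20: 6.02·20 + 1.76 = 122.2 dB.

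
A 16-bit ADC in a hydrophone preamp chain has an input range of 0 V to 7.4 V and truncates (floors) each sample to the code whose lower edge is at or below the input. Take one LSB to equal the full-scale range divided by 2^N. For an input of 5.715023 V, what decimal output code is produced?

50613

V_FS = 7.4 V. LSB = 7.4 V / 2^16 ≈ 112.9 µV.
V_in − V_min = 5.715023 − (0) = 5.715023 V.
Divide by LSB: 5.715023 × 65536/7.4 = 50613.4794.
Truncating gives code 50613.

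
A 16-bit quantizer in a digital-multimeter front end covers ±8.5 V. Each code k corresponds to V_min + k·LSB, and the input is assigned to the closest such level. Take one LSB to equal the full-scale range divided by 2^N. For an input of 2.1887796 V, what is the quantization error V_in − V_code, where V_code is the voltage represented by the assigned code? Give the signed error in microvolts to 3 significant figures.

Full-scale range = 8.5 V − (-8.5 V) = 17 V. LSB = 17 V / 2^16 ≈ 259.4 µV.
(2.1887796 − (-8.5)) / LSB = 10.6887796 × 65536/17 = 41205.8741. Nearest integer: k = 41206.
V_code = V_min + k × range/2^16 = -8.5 + 41206 × 17/65536 = 2.1888122559 V.
Error = V_in − V_code = 2.1887796 − (2.1888122559) = −32.7 µV.

−32.7 µV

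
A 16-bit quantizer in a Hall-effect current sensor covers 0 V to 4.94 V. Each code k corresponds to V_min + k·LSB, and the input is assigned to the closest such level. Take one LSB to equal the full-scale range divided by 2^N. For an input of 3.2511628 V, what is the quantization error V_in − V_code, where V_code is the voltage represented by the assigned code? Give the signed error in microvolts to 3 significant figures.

+16.3 µV

Span = 4.94 V. LSB = 4.94 V / 2^16 ≈ 75.38 µV.
Position in LSBs: (3.2511628 − (0)) × 65536/4.94 = 43131.2156; rounding gives k = 43131.
V_code = 0 + (43131/65536) × 4.94 = 3.2511465454 V.
V_in − V_code = 3.2511628 − (3.2511465454) = +16.3 µV.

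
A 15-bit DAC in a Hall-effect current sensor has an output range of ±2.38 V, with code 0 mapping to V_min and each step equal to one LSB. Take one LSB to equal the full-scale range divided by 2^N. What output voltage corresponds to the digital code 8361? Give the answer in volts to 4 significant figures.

-1.165 V

The full-scale span is 2.38 − (-2.38) = 4.76 V. LSB = 4.76 V / 2^15.
Output = V_min + (8361/32768) × range = -2.38 + 0.255157 × 4.76 V
      = -2.38 + 1.21455 = -1.16545 V.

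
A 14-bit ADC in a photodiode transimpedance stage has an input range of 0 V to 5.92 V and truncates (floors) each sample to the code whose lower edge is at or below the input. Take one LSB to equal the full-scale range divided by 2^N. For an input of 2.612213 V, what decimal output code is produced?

V_FS = 5.92 V. LSB = 5.92 V / 2^14 ≈ 361.3 µV.
code = ⌊(V_in − V_min)/LSB⌋ = ⌊(V_in − V_min) × 2^14 / range⌋
     = ⌊(2.612213 − (0)) × 16384 / 5.92⌋ = ⌊2.612213 × 16384/5.92⌋
     = ⌊7229.476⌋ = 7229.

7229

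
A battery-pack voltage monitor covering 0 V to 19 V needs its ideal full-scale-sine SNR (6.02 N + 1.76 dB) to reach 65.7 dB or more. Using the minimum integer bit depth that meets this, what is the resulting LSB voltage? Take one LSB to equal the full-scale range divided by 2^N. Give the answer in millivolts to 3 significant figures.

9.28 mV

V_FS = 19 V.
6.02 N + 1.76 ≥ 65.7 gives N ≥ 10.621, so the minimum integer is 11.
Step size = 19/2048 V = 9.28 mV.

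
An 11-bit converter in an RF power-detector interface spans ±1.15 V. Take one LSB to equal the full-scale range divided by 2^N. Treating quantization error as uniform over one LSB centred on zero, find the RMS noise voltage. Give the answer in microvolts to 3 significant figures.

Span: 1.15 V − (-1.15 V) = 2.3 V.
LSB = 2.3 V / 2^11 = 1.1230 mV.
RMS of a uniform error over width LSB is LSB/√12 = 324 µV.

324 µV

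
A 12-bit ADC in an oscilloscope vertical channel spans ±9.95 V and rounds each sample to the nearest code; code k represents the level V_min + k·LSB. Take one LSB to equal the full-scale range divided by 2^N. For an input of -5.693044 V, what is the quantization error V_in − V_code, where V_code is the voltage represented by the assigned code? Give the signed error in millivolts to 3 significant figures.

Span: 9.95 V − (-9.95 V) = 19.9 V. LSB = 19.9 V / 2^12 ≈ 4.858 mV.
(V_in − V_min)/LSB = (-5.693044 − (-9.95)) × 4096/19.9 = 876.2056 → nearest code k = 876.
Reconstructed level: -9.95 + 876 × 19.9/4096 V = -5.694042969 V.
e = -5.693044 − (-5.694042969) = +0.999 mV.

+0.999 mV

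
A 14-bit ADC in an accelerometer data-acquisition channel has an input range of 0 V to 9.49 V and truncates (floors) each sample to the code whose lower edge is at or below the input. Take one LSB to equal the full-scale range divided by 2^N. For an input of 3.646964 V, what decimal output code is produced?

6296

Span = 9.49 V. LSB = 9.49 V / 2^14 ≈ 0.5792 mV.
code = ⌊(V_in − V_min)/LSB⌋ = ⌊(V_in − V_min) × 2^14 / range⌋
     = ⌊(3.646964 − (0)) × 16384 / 9.49⌋ = ⌊3.646964 × 16384/9.49⌋
     = ⌊6296.297⌋ = 6296.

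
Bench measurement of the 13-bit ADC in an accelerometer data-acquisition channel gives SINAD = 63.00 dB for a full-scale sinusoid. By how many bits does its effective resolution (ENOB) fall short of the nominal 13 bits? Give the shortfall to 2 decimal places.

ENOB = (SINAD − 1.76)/6.02 = (63.00 − 1.76)/6.02 = 10.1728 bits.
Lost resolution: 13 − 10.1728 = 2.8272 bits.

2.83 bits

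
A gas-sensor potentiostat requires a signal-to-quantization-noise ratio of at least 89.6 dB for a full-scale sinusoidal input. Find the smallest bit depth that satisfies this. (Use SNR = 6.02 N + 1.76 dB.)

N ≥ (89.6 − 1.76)/6.02 = 14.591 → N_min = 15.

15 bits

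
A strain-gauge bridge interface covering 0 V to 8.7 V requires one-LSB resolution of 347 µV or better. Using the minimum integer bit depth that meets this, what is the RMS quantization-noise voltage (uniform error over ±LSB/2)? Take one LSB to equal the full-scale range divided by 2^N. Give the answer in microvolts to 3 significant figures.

76.6 µV

Span = 8.7 V.
8.7 V / 347 µV = 25070. Since 2^14 = 16384 and 2^15 = 32768, N = 15.
LSB = 8.7 V / 2^15 = 265.50 µV.
σ_q = LSB/√12 = 265.50 µV/3.4641 = 76.6 µV.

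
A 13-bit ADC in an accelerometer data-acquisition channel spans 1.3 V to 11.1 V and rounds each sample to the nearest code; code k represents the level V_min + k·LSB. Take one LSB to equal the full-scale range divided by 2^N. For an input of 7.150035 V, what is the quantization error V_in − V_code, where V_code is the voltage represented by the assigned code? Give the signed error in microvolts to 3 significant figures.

+181 µV

Range = 11.1 − (1.3) = 9.8 V. LSB = 9.8 V / 2^13 ≈ 1.196 mV.
(7.150035 − (1.3)) / LSB = 5.850035 × 8192/9.8 = 4890.1517. Nearest integer: k = 4890.
V_code = V_min + k × range/2^13 = 1.3 + 4890 × 9.8/8192 = 7.149853516 V.
V_in − V_code = 7.150035 − (7.149853516) = +181 µV.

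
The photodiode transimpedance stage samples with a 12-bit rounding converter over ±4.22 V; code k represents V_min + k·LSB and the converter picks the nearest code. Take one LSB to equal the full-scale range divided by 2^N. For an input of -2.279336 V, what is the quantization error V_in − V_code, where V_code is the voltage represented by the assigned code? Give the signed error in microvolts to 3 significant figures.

−371 µV

The full-scale span is 4.22 − (-4.22) = 8.44 V. LSB = 8.44 V / 2^12 ≈ 2.061 mV.
(V_in − V_min)/LSB = (-2.279336 − (-4.22)) × 4096/8.44 = 941.8199 → nearest code k = 942.
V_code = -4.22 + (942/4096) × 8.44 = -2.278964844 V.
Error = V_in − V_code = -2.279336 − (-2.278964844) = −371 µV.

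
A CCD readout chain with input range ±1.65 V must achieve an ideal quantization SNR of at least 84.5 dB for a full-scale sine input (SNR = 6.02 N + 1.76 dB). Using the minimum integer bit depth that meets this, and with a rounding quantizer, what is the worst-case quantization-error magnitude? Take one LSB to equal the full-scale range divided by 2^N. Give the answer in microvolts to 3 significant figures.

The full-scale span is 1.65 − (-1.65) = 3.3 V.
Required N = ⌈(84.5 − 1.76)/6.02⌉ = ⌈13.744⌉ = 14.
Step size = 3.3/16384 V = 201.42 µV.
|e|_max = LSB/2 = 101 µV.

101 µV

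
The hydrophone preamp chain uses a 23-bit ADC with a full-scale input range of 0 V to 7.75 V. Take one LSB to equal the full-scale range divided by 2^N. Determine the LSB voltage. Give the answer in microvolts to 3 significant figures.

0.924 µV

Span = 7.75 V.
2^23 = 8388608 levels.
One LSB is 7.75 V / 8388608 = 0.924 µV.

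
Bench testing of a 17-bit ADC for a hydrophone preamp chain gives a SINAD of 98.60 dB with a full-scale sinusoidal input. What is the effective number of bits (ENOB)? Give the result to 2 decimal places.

16.09 bits

ENOB = (98.60 − 1.76)/6.02 = 16.0864 bits.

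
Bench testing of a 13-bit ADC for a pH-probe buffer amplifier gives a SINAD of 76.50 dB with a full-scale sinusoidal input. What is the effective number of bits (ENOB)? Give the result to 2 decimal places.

12.42 bits

ENOB = (SINAD − 1.76) / 6.02 = (76.50 − 1.76) / 6.02 = 74.74 / 6.02 = 12.4153.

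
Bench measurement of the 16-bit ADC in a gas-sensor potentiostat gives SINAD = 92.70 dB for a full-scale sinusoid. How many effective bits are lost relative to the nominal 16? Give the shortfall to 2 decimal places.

0.89 bits

ENOB = (SINAD − 1.76)/6.02 = (92.70 − 1.76)/6.02 = 15.1063 bits.
Lost resolution: 16 − 15.1063 = 0.8937 bits.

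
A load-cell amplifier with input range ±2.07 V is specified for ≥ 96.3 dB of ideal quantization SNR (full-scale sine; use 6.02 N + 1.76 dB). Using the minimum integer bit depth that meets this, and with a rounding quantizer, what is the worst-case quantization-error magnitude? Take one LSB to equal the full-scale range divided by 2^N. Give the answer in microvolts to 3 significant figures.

31.6 µV

The full-scale span is 2.07 − (-2.07) = 4.14 V.
6.02 N + 1.76 ≥ 96.3 gives N ≥ 15.704, so the minimum integer is 16.
LSB = 4.14 V / 2^16 = 63.171 µV.
|e|_max = LSB/2 = 31.6 µV.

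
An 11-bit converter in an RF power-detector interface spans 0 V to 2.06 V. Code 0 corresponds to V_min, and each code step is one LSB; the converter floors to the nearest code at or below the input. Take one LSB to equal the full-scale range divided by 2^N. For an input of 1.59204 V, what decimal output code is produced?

Span = 2.06 V. LSB = 2.06 V / 2^11 ≈ 1.006 mV.
(V_in − V_min) × 2^11/range = (1.59204 − (0)) × 2048/2.06 = 1582.766.
Floor → code = 1582.

1582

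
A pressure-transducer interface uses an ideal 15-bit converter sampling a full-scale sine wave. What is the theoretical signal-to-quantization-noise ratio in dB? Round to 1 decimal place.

92.1 dB

6.02(15) + 1.76 = 90.30 + 1.76 = 92.06 dB.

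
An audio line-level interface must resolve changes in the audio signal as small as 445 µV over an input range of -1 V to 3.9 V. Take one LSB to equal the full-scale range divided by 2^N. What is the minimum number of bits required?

Span: 3.9 V − (-1 V) = 4.9 V.
Required number of levels: 4.9/445 µV = 11011; smallest N with 2^N ≥ that is 14.

14 bits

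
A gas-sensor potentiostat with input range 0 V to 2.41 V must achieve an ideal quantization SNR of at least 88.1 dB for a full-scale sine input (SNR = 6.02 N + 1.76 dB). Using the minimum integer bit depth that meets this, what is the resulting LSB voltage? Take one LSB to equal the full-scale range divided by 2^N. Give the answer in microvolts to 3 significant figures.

Span = 2.41 V.
6.02 N + 1.76 ≥ 88.1 gives N ≥ 14.342, so the minimum integer is 15.
LSB = 2.41 V ÷ 2^15 = 2.41/32768 V = 73.5 µV.

73.5 µV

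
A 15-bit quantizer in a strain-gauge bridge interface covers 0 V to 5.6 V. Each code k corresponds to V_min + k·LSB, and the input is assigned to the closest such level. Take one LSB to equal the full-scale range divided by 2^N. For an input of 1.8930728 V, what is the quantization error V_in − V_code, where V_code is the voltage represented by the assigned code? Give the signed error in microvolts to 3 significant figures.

+30.8 µV

Span = 5.6 V. LSB = 5.6 V / 2^15 ≈ 170.9 µV.
Position in LSBs: (1.8930728 − (0)) × 32768/5.6 = 11077.1803; rounding gives k = 11077.
V_code = 0 + (11077/32768) × 5.6 = 1.8930419922 V.
e = 1.8930728 − (1.8930419922) = +30.8 µV.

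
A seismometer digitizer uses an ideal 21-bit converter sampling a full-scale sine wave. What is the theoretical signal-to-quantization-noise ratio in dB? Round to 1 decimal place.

SNR = 6.02·21 + 1.76 = 128.18 dB.

128.2 dB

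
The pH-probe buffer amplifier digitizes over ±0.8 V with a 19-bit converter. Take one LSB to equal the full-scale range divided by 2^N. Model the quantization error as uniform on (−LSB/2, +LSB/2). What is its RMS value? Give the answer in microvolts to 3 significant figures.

0.881 µV

Range = 0.8 − (-0.8) = 1.6 V.
Step size = 1.6/524288 V = 3.0518 µV.
RMS of a uniform error over width LSB is LSB/√12 = 0.881 µV.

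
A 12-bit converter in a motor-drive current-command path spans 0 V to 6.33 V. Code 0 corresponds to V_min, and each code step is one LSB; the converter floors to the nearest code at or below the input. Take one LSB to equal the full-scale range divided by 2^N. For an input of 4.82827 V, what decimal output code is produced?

3124

Range is 6.33 V. LSB = 6.33 V / 2^12 ≈ 1.545 mV.
code = ⌊(V_in − V_min)/LSB⌋ = ⌊(V_in − V_min) × 2^12 / range⌋
     = ⌊(4.82827 − (0)) × 4096 / 6.33⌋ = ⌊4.82827 × 4096/6.33⌋
     = ⌊3124.264⌋ = 3124.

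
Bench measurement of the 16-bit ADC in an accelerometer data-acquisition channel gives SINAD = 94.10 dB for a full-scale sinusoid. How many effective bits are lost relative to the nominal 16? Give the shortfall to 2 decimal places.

N_eff = (94.10 − 1.76)/6.02 = 15.3389 bits.
Shortfall = 16 − 15.3389 = 0.6611 bits.

0.66 bits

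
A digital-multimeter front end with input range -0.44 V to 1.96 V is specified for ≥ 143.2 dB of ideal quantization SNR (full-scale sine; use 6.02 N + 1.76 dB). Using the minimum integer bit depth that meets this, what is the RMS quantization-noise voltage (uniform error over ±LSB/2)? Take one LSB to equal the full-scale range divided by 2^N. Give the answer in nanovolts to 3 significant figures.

41.3 nV

Full-scale range = 1.96 V − (-0.44 V) = 2.4 V.
N ≥ (143.2 − 1.76)/6.02 = 23.495 → N_min = 24.
Step size = 2.4/16777216 V = 143.05 nV.
RMS noise = LSB/√12 = 41.3 nV.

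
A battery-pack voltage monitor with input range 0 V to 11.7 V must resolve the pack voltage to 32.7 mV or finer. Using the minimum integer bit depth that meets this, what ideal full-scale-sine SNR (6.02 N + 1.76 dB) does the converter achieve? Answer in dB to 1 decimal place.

V_FS = 11.7 V.
Required number of levels: 11.7/32.7 mV = 357.80; smallest N with 2^N ≥ that is 9.
6.02(9) + 1.76 = 55.94 dB.

55.9 dB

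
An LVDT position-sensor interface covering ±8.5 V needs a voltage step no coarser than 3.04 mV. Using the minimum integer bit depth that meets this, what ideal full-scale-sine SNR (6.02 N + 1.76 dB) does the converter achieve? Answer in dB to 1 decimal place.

80.0 dB

Range = 8.5 − (-8.5) = 17 V.
Levels needed ≥ 17/3.04 mV = 5592. 2^13 = 8192 suffices, so N_min = 13.
SNR = 6.02 × 13 + 1.76 = 80.02 dB.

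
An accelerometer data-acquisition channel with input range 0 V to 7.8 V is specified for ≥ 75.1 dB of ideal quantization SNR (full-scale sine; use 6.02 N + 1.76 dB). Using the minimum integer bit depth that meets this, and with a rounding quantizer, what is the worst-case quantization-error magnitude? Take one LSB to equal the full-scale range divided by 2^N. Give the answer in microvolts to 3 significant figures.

Range is 7.8 V.
Required N = ⌈(75.1 − 1.76)/6.02⌉ = ⌈12.183⌉ = 13.
LSB = 7.8 V ÷ 2^13 = 7.8/8192 V = 0.95215 mV.
|e|_max = LSB/2 = 476 µV.

476 µV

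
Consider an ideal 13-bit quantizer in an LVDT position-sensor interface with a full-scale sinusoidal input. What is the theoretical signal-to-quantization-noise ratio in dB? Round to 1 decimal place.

80.0 dB

For an ideal N-bit converter with full-scale sine input, SNR = 6.02 N + 1.76 dB. SNR = 6.02 × 13 + 1.76 = 78.26 + 1.76 = 80.02 dB.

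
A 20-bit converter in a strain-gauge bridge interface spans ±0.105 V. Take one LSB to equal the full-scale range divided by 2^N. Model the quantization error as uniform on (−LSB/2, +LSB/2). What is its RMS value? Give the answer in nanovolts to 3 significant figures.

Span: 0.105 V − (-0.105 V) = 0.21 V.
LSB = 0.21 V / 2^20 = 200.27 nV.
V_rms = LSB/√12 = 200.27 nV / √12 = 57.8 nV.

57.8 nV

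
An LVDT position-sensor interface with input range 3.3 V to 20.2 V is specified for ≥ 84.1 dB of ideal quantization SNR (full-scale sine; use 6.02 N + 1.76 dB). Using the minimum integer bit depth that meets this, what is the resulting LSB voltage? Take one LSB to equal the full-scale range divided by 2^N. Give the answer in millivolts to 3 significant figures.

1.03 mV

Full-scale range = 20.2 V − (3.3 V) = 16.9 V.
N ≥ (84.1 − 1.76)/6.02 = 13.678 → N_min = 14.
LSB = 16.9 V / 2^14 = 1.03 mV.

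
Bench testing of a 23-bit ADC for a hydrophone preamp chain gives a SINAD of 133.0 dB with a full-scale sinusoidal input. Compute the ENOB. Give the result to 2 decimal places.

21.80 bits

ENOB = (SINAD − 1.76) / 6.02 = (133.0 − 1.76) / 6.02 = 131.24 / 6.02 = 21.8007.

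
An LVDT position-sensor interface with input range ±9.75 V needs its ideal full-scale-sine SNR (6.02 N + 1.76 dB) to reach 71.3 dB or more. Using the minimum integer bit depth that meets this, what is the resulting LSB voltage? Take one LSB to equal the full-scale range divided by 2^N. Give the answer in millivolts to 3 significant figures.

4.76 mV

Full-scale range = 9.75 V − (-9.75 V) = 19.5 V.
Required N = ⌈(71.3 − 1.76)/6.02⌉ = ⌈11.551⌉ = 12.
LSB = 19.5 V ÷ 2^12 = 19.5/4096 V = 4.76 mV.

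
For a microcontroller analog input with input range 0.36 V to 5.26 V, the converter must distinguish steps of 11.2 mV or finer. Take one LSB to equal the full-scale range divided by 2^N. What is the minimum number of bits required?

The full-scale span is 5.26 − (0.36) = 4.9 V.
Required number of levels: 4.9/11.2 mV = 437.50; smallest N with 2^N ≥ that is 9.

9 bits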